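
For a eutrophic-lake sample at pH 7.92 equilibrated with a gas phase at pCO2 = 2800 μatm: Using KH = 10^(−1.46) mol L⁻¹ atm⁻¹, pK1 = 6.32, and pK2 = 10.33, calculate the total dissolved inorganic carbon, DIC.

DIC = 3.98 mmol/L

[CO2*] = KH · pCO2 = 10^(−1.46) × 2800×10^-6 = 9.709×10^-5 mol/L
α₀ = 1/(1 + K1/[H⁺] + K1K2/[H⁺]²) = 1/(1 + 10^+1.60 + 10^-0.81) = 0.02441
DIC = [CO2*]/α₀ = 9.709×10^-5 / 0.02441 = 3.98 mmol/L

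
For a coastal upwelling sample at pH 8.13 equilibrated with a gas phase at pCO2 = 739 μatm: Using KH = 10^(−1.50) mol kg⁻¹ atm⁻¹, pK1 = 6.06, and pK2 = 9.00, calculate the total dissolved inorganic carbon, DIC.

[CO2*] = KH · pCO2 = 10^(−1.50) × 739×10^-6 = 2.337×10^-5 mol/kg
α₀ = 1/(1 + K1/[H⁺] + K1K2/[H⁺]²) = 1/(1 + 10^+2.07 + 10^+1.20) = 0.007444
DIC = [CO2*]/α₀ = 2.337×10^-5 / 0.007444 = 3.14 mmol/kg

DIC = 3.14 mmol/kg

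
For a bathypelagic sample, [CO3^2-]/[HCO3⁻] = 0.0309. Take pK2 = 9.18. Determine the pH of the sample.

pH = 7.67

From K2 = [H⁺][CO3^2-]/[HCO3⁻]:  pH = pK2 + log₁₀([CO3^2-]/[HCO3⁻])
log₁₀(0.0309) = -1.510
pH = 9.18 + (-1.510) = 7.67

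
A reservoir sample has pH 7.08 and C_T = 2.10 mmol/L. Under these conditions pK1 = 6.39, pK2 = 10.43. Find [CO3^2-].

α₂ = 1 / (1 + [H⁺]/K2 + [H⁺]²/(K1K2)) = 1 / (1 + 10^+3.35 + 10^+2.66)
   = 1 / (1 + 2238.7 + 457.09) = 1/2696.8 = 0.0003708
[CO3²⁻] = α₂ × DIC = 0.0003708 × 2.10 = 0.000779 mmol/L = 0.779 μmol/L

[CO3²⁻] = 0.779 μmol/L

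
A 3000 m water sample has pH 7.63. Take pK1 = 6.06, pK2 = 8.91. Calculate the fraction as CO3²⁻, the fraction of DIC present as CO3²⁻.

α₂ = 0.0486

α₂ = 1 / (1 + [H⁺]/K2 + [H⁺]²/(K1K2)) = 1 / (1 + 10^+1.28 + 10^-0.29)
   = 1 / (1 + 19.055 + 0.51286) = 1/20.567 = 0.04862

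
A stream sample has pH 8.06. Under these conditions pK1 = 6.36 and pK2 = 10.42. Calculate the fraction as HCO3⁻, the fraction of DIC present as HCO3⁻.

α₁ = 0.976

α₁ = 1 / (1 + [H⁺]/K1 + K2/[H⁺]) = 1 / (1 + 10^-1.70 + 10^-2.36)
   = 1 / (1 + 0.019953 + 0.0043652) = 1/1.0243 = 0.9763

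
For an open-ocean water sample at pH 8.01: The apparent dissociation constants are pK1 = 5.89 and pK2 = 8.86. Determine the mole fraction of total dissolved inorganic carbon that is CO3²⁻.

α₂ = 1 / (1 + [H⁺]/K2 + [H⁺]²/(K1K2)) = 1 / (1 + 10^+0.85 + 10^-1.27)
   = 1 / (1 + 7.0795 + 0.053703) = 1/8.1332 = 0.1230

α₂ = 0.123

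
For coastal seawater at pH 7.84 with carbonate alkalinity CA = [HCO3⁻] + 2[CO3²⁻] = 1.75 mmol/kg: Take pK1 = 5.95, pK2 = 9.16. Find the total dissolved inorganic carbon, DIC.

CA = [HCO3⁻] + 2[CO3²⁻] = (α₁ + 2α₂)·DIC
At pH 7.84: [H⁺]/K1 = 10^-1.89 = 0.012882, K2/[H⁺] = 10^-1.32 = 0.047863
α₁ = 1/(1 + 0.012882 + 0.047863) = 1/1.0607 = 0.9427; α₂ = α₁·K2/[H⁺] = 0.04512
α₁ + 2α₂ = 1.0330
DIC = CA / (α₁ + 2α₂) = 1.75 / 1.0330 = 1.69 mmol/kg

DIC = 1.69 mmol/kg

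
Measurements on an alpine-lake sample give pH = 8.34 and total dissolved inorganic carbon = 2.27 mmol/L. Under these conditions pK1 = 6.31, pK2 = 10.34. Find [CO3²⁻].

α₂ = 1 / (1 + [H⁺]/K2 + [H⁺]²/(K1K2)) = 1 / (1 + 10^+2.00 + 10^-0.03)
   = 1 / (1 + 100.00 + 0.93325) = 1/101.93 = 0.009810
[CO3²⁻] = α₂ × DIC = 0.009810 × 2.27 = 0.0223 mmol/L

[CO3²⁻] = 0.0223 mmol/L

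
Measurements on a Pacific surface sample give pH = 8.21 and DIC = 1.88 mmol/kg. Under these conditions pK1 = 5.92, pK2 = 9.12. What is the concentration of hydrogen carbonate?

[HCO3⁻] = 1.67 mmol/kg

α₁ = 1 / (1 + [H⁺]/K1 + K2/[H⁺]) = 1 / (1 + 10^-2.29 + 10^-0.91)
   = 1 / (1 + 0.0051286 + 0.12303) = 1/1.1282 = 0.8864
[HCO3⁻] = α₁ × DIC = 0.8864 × 1.88 = 1.67 mmol/kg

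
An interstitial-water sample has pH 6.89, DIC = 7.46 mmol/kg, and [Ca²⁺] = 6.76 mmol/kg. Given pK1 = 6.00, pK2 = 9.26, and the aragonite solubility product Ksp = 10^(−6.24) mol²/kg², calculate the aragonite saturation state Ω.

α₂ = 1 / (1 + [H⁺]/K2 + [H⁺]²/(K1K2)) = 1 / (1 + 10^+2.37 + 10^+1.48)
   = 1 / (1 + 234.42 + 30.200) = 1/265.62 = 0.003765
[CO3²⁻] = α₂ × DIC = 0.003765 × 7.46 = 0.02808 mmol/kg
Ksp = 10^(−6.24) = 5.754×10^-7
Ω = [Ca²⁺][CO3²⁻]/Ksp = (6.76×10^-3)(2.808×10^-5) / 5.754×10^-7 = 0.330

Ω = 0.330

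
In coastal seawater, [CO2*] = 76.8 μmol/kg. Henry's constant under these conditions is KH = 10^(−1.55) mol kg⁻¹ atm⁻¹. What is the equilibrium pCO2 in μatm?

pCO2 = 2720 μatm

KH = 10^(−1.55) = 2.818×10^-2 mol kg⁻¹ atm⁻¹
pCO2 = [CO2*]/KH = 76.8×10^-6 / 2.818×10^-2 = 2.72×10^-3 atm = 2720 μatm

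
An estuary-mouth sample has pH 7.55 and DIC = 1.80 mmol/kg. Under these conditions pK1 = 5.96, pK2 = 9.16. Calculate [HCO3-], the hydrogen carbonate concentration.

α₁ = 1 / (1 + [H⁺]/K1 + K2/[H⁺]) = 1 / (1 + 10^-1.59 + 10^-1.61)
   = 1 / (1 + 0.025704 + 0.024547) = 1/1.0503 = 0.9522
[HCO3⁻] = α₁ × DIC = 0.9522 × 1.80 = 1.71 mmol/kg

[HCO3⁻] = 1.71 mmol/kg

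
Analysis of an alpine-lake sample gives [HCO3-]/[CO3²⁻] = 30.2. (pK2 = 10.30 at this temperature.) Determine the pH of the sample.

From K2 = [H⁺][CO3²⁻]/[HCO3-]:  pH = pK2 − log₁₀([HCO3-]/[CO3²⁻])
log₁₀(30.2) = +1.480
pH = 10.30 − (+1.480) = 8.82

pH = 8.82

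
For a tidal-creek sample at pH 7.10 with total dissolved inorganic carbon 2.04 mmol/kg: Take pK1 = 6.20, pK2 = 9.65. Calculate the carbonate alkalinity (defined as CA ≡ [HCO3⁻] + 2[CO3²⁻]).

CA = [HCO3⁻] + 2[CO3²⁻] = (α₁ + 2α₂)·DIC
At pH 7.10: [H⁺]/K1 = 10^-0.90 = 0.12589, K2/[H⁺] = 10^-2.55 = 0.0028184
α₁ = 1/(1 + 0.12589 + 0.0028184) = 1/1.1287 = 0.8860; α₂ = α₁·K2/[H⁺] = 0.002497
α₁ + 2α₂ = 0.8910
CA = 0.8910 × 2.04 = 1.82 mmol/kg

CA = 1.82 mmol/kg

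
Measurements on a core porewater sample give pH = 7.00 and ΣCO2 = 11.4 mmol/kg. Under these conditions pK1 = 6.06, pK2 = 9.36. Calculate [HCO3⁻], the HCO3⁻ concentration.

[HCO3⁻] = 10.2 mmol/kg

α₁ = 1 / (1 + [H⁺]/K1 + K2/[H⁺]) = 1 / (1 + 10^-0.94 + 10^-2.36)
   = 1 / (1 + 0.11482 + 0.0043652) = 1/1.1192 = 0.8935
[HCO3⁻] = α₁ × DIC = 0.8935 × 11.4 = 10.2 mmol/kg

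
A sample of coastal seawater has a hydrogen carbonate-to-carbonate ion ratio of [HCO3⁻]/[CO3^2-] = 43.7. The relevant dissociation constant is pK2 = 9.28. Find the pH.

From K2 = [H⁺][CO3^2-]/[HCO3⁻]:  pH = pK2 − log₁₀([HCO3⁻]/[CO3^2-])
log₁₀(43.7) = +1.640
pH = 9.28 − (+1.640) = 7.64

pH = 7.64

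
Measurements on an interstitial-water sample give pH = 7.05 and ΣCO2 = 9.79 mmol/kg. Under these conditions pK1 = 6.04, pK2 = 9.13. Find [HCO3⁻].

α₁ = 1 / (1 + [H⁺]/K1 + K2/[H⁺]) = 1 / (1 + 10^-1.01 + 10^-2.08)
   = 1 / (1 + 0.097724 + 0.0083176) = 1/1.1060 = 0.9041
[HCO3⁻] = α₁ × DIC = 0.9041 × 9.79 = 8.85 mmol/kg

[HCO3⁻] = 8.85 mmol/kg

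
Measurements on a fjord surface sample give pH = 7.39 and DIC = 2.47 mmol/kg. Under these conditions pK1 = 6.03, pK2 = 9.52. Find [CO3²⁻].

[CO3²⁻] = 17.4 μmol/kg

α₂ = 1 / (1 + [H⁺]/K2 + [H⁺]²/(K1K2)) = 1 / (1 + 10^+2.13 + 10^+0.77)
   = 1 / (1 + 134.90 + 5.8884) = 1/141.78 = 0.007053
[CO3²⁻] = α₂ × DIC = 0.007053 × 2.47 = 0.0174 mmol/kg = 17.4 μmol/kg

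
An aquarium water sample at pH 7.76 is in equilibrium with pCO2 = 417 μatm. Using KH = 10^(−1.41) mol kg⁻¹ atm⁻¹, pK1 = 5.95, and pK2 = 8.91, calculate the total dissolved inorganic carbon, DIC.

[CO2*] = KH · pCO2 = 10^(−1.41) × 417×10^-6 = 1.622×10^-5 mol/kg
α₀ = 1/(1 + K1/[H⁺] + K1K2/[H⁺]²) = 1/(1 + 10^+1.81 + 10^+0.66) = 0.01426
DIC = [CO2*]/α₀ = 1.622×10^-5 / 0.01426 = 1.14 mmol/kg

DIC = 1.14 mmol/kg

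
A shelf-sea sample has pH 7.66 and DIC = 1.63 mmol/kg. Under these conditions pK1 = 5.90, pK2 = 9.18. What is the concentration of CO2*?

[CO2*] = 0.0270 mmol/kg

α₀ = 1 / (1 + K1/[H⁺] + K1K2/[H⁺]²) = 1 / (1 + 10^+1.76 + 10^+0.24)
   = 1 / (1 + 57.544 + 1.7378) = 1/60.282 = 0.01659
[CO2*] = α₀ × DIC = 0.01659 × 1.63 = 0.0270 mmol/kg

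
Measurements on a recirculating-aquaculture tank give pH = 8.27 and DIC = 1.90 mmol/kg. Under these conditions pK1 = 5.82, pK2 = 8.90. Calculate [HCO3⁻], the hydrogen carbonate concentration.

α₁ = 1 / (1 + [H⁺]/K1 + K2/[H⁺]) = 1 / (1 + 10^-2.45 + 10^-0.63)
   = 1 / (1 + 0.0035481 + 0.23442) = 1/1.2380 = 0.8078
[HCO3⁻] = α₁ × DIC = 0.8078 × 1.90 = 1.53 mmol/kg

[HCO3⁻] = 1.53 mmol/kg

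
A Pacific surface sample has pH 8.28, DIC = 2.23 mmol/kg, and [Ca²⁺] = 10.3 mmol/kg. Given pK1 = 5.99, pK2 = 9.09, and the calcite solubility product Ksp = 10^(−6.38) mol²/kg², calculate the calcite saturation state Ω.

Ω = 7.36

α₂ = 1 / (1 + [H⁺]/K2 + [H⁺]²/(K1K2)) = 1 / (1 + 10^+0.81 + 10^-1.48)
   = 1 / (1 + 6.4565 + 0.033113) = 1/7.4897 = 0.1335
[CO3²⁻] = α₂ × DIC = 0.1335 × 2.23 = 0.2977 mmol/kg
Ksp = 10^(−6.38) = 4.169×10^-7
Ω = [Ca²⁺][CO3²⁻]/Ksp = (10.3×10^-3)(2.977×10^-4) / 4.169×10^-7 = 7.36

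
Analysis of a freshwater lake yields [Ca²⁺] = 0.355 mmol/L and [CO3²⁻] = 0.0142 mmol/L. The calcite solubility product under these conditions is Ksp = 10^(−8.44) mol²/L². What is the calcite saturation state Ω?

Ω = 1.39

Ksp = 10^(−8.44) = 3.631×10^-9
Ω = [Ca²⁺][CO3²⁻]/Ksp = (0.355×10^-3)(0.0142×10^-3) / 3.631×10^-9 = 1.39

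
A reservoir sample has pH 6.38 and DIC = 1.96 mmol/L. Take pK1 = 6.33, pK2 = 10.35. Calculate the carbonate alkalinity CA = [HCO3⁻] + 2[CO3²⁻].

CA = [HCO3⁻] + 2[CO3²⁻] = (α₁ + 2α₂)·DIC
At pH 6.38: [H⁺]/K1 = 10^-0.05 = 0.89125, K2/[H⁺] = 10^-3.97 = 0.00010715
α₁ = 1/(1 + 0.89125 + 0.00010715) = 1/1.8914 = 0.5287; α₂ = α₁·K2/[H⁺] = 5.665×10^-5
α₁ + 2α₂ = 0.5288
CA = 0.5288 × 1.96 = 1.04 mmol/L

CA = 1.04 mmol/L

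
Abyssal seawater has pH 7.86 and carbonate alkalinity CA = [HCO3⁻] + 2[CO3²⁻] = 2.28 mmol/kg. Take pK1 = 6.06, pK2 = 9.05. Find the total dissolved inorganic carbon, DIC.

CA = [HCO3⁻] + 2[CO3²⁻] = (α₁ + 2α₂)·DIC
At pH 7.86: [H⁺]/K1 = 10^-1.80 = 0.015849, K2/[H⁺] = 10^-1.19 = 0.064565
α₁ = 1/(1 + 0.015849 + 0.064565) = 1/1.0804 = 0.9256; α₂ = α₁·K2/[H⁺] = 0.05976
α₁ + 2α₂ = 1.0451
DIC = CA / (α₁ + 2α₂) = 2.28 / 1.0451 = 2.18 mmol/kg

DIC = 2.18 mmol/kg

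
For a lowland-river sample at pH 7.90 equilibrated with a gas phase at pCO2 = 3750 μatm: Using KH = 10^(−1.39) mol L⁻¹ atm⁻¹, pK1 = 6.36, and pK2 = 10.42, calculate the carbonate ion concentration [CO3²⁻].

[CO2*] = KH · pCO2 = 10^(−1.39) × 3750×10^-6 = 1.528×10^-4 mol/L
α₀ = 1/(1 + K1/[H⁺] + K1K2/[H⁺]²) = 1/(1 + 10^+1.54 + 10^-0.98) = 0.02795
DIC = [CO2*]/α₀ = 1.528×10^-4 / 0.02795 = 5.466 mmol/L
[CO3²⁻] = α₂·DIC; α₂ = 0.002927, so [CO3²⁻] = 0.002927 × 5.466 = 0.0160 mmol/L = 16.0 μmol/L

[CO3²⁻] = 16.0 μmol/L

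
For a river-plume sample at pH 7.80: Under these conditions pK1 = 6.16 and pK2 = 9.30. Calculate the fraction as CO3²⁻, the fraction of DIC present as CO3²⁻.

α₂ = 1 / (1 + [H⁺]/K2 + [H⁺]²/(K1K2)) = 1 / (1 + 10^+1.50 + 10^-0.14)
   = 1 / (1 + 31.623 + 0.72444) = 1/33.347 = 0.02999

α₂ = 0.0300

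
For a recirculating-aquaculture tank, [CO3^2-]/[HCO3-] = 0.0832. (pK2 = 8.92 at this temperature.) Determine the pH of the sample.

From K2 = [H⁺][CO3^2-]/[HCO3-]:  pH = pK2 + log₁₀([CO3^2-]/[HCO3-])
log₁₀(0.0832) = -1.080
pH = 8.92 + (-1.080) = 7.84

pH = 7.84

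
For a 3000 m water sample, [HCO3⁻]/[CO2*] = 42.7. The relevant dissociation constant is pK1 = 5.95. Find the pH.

pH = 7.58

From K1 = [H⁺][HCO3⁻]/[CO2*]:  pH = pK1 + log₁₀([HCO3⁻]/[CO2*])
log₁₀(42.7) = +1.630
pH = 5.95 + (+1.630) = 7.58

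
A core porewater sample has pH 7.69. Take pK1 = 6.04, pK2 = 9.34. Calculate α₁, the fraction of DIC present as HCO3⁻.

α₁ = 1 / (1 + [H⁺]/K1 + K2/[H⁺]) = 1 / (1 + 10^-1.65 + 10^-1.65)
   = 1 / (1 + 0.022387 + 0.022387) = 1/1.0448 = 0.9571

α₁ = 0.957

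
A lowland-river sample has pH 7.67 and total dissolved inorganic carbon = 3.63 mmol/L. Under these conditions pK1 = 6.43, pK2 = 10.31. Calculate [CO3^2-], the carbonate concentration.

[CO3²⁻] = 7.85 μmol/L

α₂ = 1 / (1 + [H⁺]/K2 + [H⁺]²/(K1K2)) = 1 / (1 + 10^+2.64 + 10^+1.40)
   = 1 / (1 + 436.52 + 25.119) = 1/462.63 = 0.002162
[CO3²⁻] = α₂ × DIC = 0.002162 × 3.63 = 0.00785 mmol/L = 7.85 μmol/L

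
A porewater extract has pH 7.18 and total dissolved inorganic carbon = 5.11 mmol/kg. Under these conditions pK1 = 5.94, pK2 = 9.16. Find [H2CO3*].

[CO2*] = 0.275 mmol/kg

α₀ = 1 / (1 + K1/[H⁺] + K1K2/[H⁺]²) = 1 / (1 + 10^+1.24 + 10^-0.74)
   = 1 / (1 + 17.378 + 0.18197) = 1/18.560 = 0.05388
[CO2*] = α₀ × DIC = 0.05388 × 5.11 = 0.275 mmol/kg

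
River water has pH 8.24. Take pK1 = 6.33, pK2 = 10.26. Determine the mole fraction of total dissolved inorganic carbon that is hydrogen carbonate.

α₁ = 1 / (1 + [H⁺]/K1 + K2/[H⁺]) = 1 / (1 + 10^-1.91 + 10^-2.02)
   = 1 / (1 + 0.012303 + 0.0095499) = 1/1.0219 = 0.9786

α₁ = 0.979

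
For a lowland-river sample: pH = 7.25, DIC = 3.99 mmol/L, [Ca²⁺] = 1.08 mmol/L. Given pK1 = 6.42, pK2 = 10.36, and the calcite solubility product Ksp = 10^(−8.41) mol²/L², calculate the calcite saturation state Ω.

Ω = 0.749

α₂ = 1 / (1 + [H⁺]/K2 + [H⁺]²/(K1K2)) = 1 / (1 + 10^+3.11 + 10^+2.28)
   = 1 / (1 + 1288.2 + 190.55) = 1/1479.8 = 0.0006758
[CO3²⁻] = α₂ × DIC = 0.0006758 × 3.99 = 0.002696 mmol/L = 2.696 μmol/L
Ksp = 10^(−8.41) = 3.890×10^-9
Ω = [Ca²⁺][CO3²⁻]/Ksp = (1.08×10^-3)(2.696×10^-6) / 3.890×10^-9 = 0.749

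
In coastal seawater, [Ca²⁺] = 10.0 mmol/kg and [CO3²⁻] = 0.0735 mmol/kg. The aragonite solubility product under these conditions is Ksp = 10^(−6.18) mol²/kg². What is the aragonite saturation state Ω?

Ksp = 10^(−6.18) = 6.607×10^-7
Ω = [Ca²⁺][CO3²⁻]/Ksp = (10.0×10^-3)(0.0735×10^-3) / 6.607×10^-7 = 1.11

Ω = 1.11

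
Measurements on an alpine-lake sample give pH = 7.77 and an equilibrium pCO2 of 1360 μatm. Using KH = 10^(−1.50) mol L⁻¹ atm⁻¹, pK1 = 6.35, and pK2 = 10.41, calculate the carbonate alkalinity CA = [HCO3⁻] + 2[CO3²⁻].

CA = 1.14 mmol/L

[CO2*] = KH · pCO2 = 10^(−1.50) × 1360×10^-6 = 4.301×10^-5 mol/L
α₀ = 1/(1 + K1/[H⁺] + K1K2/[H⁺]²) = 1/(1 + 10^+1.42 + 10^-1.22) = 0.03655
DIC = [CO2*]/α₀ = 4.301×10^-5 / 0.03655 = 1.177 mmol/L
CA = (α₁ + 2α₂)·DIC = (0.9613 + 2×0.002202) × 1.177 = 1.14 mmol/L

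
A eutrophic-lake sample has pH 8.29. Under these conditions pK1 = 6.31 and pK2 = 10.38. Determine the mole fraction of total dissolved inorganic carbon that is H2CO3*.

α₀ = 0.0103

α₀ = 1 / (1 + K1/[H⁺] + K1K2/[H⁺]²) = 1 / (1 + 10^+1.98 + 10^-0.11)
   = 1 / (1 + 95.499 + 0.77625) = 1/97.276 = 0.01028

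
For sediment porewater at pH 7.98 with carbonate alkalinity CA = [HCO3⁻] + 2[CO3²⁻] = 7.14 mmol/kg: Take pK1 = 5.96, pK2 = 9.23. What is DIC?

CA = [HCO3⁻] + 2[CO3²⁻] = (α₁ + 2α₂)·DIC
At pH 7.98: [H⁺]/K1 = 10^-2.02 = 0.0095499, K2/[H⁺] = 10^-1.25 = 0.056234
α₁ = 1/(1 + 0.0095499 + 0.056234) = 1/1.0658 = 0.9383; α₂ = α₁·K2/[H⁺] = 0.05276
α₁ + 2α₂ = 1.0438
DIC = CA / (α₁ + 2α₂) = 7.14 / 1.0438 = 6.84 mmol/kg

DIC = 6.84 mmol/kg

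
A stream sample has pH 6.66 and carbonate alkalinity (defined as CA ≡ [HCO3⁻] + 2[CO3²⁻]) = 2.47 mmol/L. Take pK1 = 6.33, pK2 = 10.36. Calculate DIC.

DIC = 3.62 mmol/L

CA = [HCO3⁻] + 2[CO3²⁻] = (α₁ + 2α₂)·DIC
At pH 6.66: [H⁺]/K1 = 10^-0.33 = 0.46774, K2/[H⁺] = 10^-3.70 = 0.00019953
α₁ = 1/(1 + 0.46774 + 0.00019953) = 1/1.4679 = 0.6812; α₂ = α₁·K2/[H⁺] = 0.0001359
α₁ + 2α₂ = 0.6815
DIC = CA / (α₁ + 2α₂) = 2.47 / 0.6815 = 3.62 mmol/L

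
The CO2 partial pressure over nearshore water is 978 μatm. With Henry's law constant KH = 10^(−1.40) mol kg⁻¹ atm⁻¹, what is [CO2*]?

[CO2*] = 38.9 μmol/kg

KH = 10^(−1.40) = 3.981×10^-2 mol kg⁻¹ atm⁻¹
[CO2*] = KH · pCO2 = 3.981×10^-2 × 978×10^-6 atm = 3.89×10^-5 mol/kg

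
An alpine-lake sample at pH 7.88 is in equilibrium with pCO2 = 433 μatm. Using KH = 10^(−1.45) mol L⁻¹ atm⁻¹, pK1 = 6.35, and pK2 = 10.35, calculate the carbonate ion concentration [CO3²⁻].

[CO3²⁻] = 1.76 μmol/L

[CO2*] = KH · pCO2 = 10^(−1.45) × 433×10^-6 = 1.536×10^-5 mol/L
α₀ = 1/(1 + K1/[H⁺] + K1K2/[H⁺]²) = 1/(1 + 10^+1.53 + 10^-0.94) = 0.02857
DIC = [CO2*]/α₀ = 1.536×10^-5 / 0.02857 = 0.5377 mmol/L
[CO3²⁻] = α₂·DIC; α₂ = 0.003281, so [CO3²⁻] = 0.003281 × 0.5377 = 0.00176 mmol/L = 1.76 μmol/L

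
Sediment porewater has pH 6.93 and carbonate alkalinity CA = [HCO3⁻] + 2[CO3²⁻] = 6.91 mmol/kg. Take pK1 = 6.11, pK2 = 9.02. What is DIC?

DIC = 7.88 mmol/kg

CA = [HCO3⁻] + 2[CO3²⁻] = (α₁ + 2α₂)·DIC
At pH 6.93: [H⁺]/K1 = 10^-0.82 = 0.15136, K2/[H⁺] = 10^-2.09 = 0.0081283
α₁ = 1/(1 + 0.15136 + 0.0081283) = 1/1.1595 = 0.8625; α₂ = α₁·K2/[H⁺] = 0.007010
α₁ + 2α₂ = 0.8765
DIC = CA / (α₁ + 2α₂) = 6.91 / 0.8765 = 7.88 mmol/kg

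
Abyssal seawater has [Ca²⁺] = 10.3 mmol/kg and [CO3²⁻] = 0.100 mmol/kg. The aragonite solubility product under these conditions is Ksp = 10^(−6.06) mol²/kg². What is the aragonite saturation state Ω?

Ω = 1.18

Ksp = 10^(−6.06) = 8.710×10^-7
Ω = [Ca²⁺][CO3²⁻]/Ksp = (10.3×10^-3)(0.100×10^-3) / 8.710×10^-7 = 1.18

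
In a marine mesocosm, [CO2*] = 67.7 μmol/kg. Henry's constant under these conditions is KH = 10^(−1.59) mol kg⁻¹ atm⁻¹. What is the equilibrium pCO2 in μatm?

pCO2 = 2630 μatm

KH = 10^(−1.59) = 2.570×10^-2 mol kg⁻¹ atm⁻¹
pCO2 = [CO2*]/KH = 67.7×10^-6 / 2.570×10^-2 = 2.63×10^-3 atm = 2630 μatm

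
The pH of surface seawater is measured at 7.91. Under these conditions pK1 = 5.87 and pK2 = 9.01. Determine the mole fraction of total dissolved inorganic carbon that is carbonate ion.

α₂ = 0.0730

α₂ = 1 / (1 + [H⁺]/K2 + [H⁺]²/(K1K2)) = 1 / (1 + 10^+1.10 + 10^-0.94)
   = 1 / (1 + 12.589 + 0.11482) = 1/13.704 = 0.07297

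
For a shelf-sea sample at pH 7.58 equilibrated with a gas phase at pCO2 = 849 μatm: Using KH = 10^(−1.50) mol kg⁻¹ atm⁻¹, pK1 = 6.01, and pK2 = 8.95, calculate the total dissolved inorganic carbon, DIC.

DIC = 1.07 mmol/kg

[CO2*] = KH · pCO2 = 10^(−1.50) × 849×10^-6 = 2.685×10^-5 mol/kg
α₀ = 1/(1 + K1/[H⁺] + K1K2/[H⁺]²) = 1/(1 + 10^+1.57 + 10^+0.20) = 0.02516
DIC = [CO2*]/α₀ = 2.685×10^-5 / 0.02516 = 1.07 mmol/kg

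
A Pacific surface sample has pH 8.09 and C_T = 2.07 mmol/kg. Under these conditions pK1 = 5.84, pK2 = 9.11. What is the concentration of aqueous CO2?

[CO2*] = 10.6 μmol/kg

α₀ = 1 / (1 + K1/[H⁺] + K1K2/[H⁺]²) = 1 / (1 + 10^+2.25 + 10^+1.23)
   = 1 / (1 + 177.83 + 16.982) = 1/195.81 = 0.005107
[CO2*] = α₀ × DIC = 0.005107 × 2.07 = 0.0106 mmol/kg = 10.6 μmol/kg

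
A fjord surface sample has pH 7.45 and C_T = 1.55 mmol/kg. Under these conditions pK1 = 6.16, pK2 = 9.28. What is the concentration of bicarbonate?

α₁ = 1 / (1 + [H⁺]/K1 + K2/[H⁺]) = 1 / (1 + 10^-1.29 + 10^-1.83)
   = 1 / (1 + 0.051286 + 0.014791) = 1/1.0661 = 0.9380
[HCO3⁻] = α₁ × DIC = 0.9380 × 1.55 = 1.45 mmol/kg

[HCO3⁻] = 1.45 mmol/kg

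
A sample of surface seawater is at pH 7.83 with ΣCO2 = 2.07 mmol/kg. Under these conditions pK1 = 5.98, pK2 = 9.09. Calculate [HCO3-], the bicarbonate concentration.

α₁ = 1 / (1 + [H⁺]/K1 + K2/[H⁺]) = 1 / (1 + 10^-1.85 + 10^-1.26)
   = 1 / (1 + 0.014125 + 0.054954) = 1/1.0691 = 0.9354
[HCO3⁻] = α₁ × DIC = 0.9354 × 2.07 = 1.94 mmol/kg

[HCO3⁻] = 1.94 mmol/kg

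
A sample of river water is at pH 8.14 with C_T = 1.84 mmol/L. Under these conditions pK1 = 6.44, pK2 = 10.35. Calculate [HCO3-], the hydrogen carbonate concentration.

[HCO3⁻] = 1.79 mmol/L

α₁ = 1 / (1 + [H⁺]/K1 + K2/[H⁺]) = 1 / (1 + 10^-1.70 + 10^-2.21)
   = 1 / (1 + 0.019953 + 0.0061660) = 1/1.0261 = 0.9745
[HCO3⁻] = α₁ × DIC = 0.9745 × 1.84 = 1.79 mmol/L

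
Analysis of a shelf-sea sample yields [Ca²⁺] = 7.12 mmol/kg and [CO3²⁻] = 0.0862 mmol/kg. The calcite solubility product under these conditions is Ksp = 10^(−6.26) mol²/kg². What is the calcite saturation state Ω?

Ω = 1.12

Ksp = 10^(−6.26) = 5.495×10^-7
Ω = [Ca²⁺][CO3²⁻]/Ksp = (7.12×10^-3)(0.0862×10^-3) / 5.495×10^-7 = 1.12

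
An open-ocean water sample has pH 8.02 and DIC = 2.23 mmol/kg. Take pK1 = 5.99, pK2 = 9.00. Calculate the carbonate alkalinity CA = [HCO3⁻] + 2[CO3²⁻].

CA = 2.42 mmol/kg

CA = [HCO3⁻] + 2[CO3²⁻] = (α₁ + 2α₂)·DIC
At pH 8.02: [H⁺]/K1 = 10^-2.03 = 0.0093325, K2/[H⁺] = 10^-0.98 = 0.10471
α₁ = 1/(1 + 0.0093325 + 0.10471) = 1/1.1140 = 0.8976; α₂ = α₁·K2/[H⁺] = 0.09399
α₁ + 2α₂ = 1.0856
CA = 1.0856 × 2.23 = 2.42 mmol/kg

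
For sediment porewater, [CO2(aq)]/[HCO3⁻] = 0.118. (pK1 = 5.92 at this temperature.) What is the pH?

From K1 = [H⁺][HCO3⁻]/[CO2(aq)]:  pH = pK1 − log₁₀([CO2(aq)]/[HCO3⁻])
log₁₀(0.118) = -0.928
pH = 5.92 − (-0.928) = 6.85

pH = 6.85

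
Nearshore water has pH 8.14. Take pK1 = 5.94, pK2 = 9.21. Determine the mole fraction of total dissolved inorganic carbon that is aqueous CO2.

α₀ = 1 / (1 + K1/[H⁺] + K1K2/[H⁺]²) = 1 / (1 + 10^+2.20 + 10^+1.13)
   = 1 / (1 + 158.49 + 13.490) = 1/172.98 = 0.005781

α₀ = 0.00578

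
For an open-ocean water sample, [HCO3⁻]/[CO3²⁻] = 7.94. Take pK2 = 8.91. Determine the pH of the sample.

From K2 = [H⁺][CO3²⁻]/[HCO3⁻]:  pH = pK2 − log₁₀([HCO3⁻]/[CO3²⁻])
log₁₀(7.94) = +0.900
pH = 8.91 − (+0.900) = 8.01

pH = 8.01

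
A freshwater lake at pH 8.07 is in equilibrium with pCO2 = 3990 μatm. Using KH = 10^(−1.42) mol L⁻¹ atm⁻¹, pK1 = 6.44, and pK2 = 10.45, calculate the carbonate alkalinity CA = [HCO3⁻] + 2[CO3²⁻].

CA = 6.52 mmol/L

[CO2*] = KH · pCO2 = 10^(−1.42) × 3990×10^-6 = 1.517×10^-4 mol/L
α₀ = 1/(1 + K1/[H⁺] + K1K2/[H⁺]²) = 1/(1 + 10^+1.63 + 10^-0.75) = 0.02281
DIC = [CO2*]/α₀ = 1.517×10^-4 / 0.02281 = 6.650 mmol/L
CA = (α₁ + 2α₂)·DIC = (0.9731 + 2×0.004057) × 6.650 = 6.52 mmol/L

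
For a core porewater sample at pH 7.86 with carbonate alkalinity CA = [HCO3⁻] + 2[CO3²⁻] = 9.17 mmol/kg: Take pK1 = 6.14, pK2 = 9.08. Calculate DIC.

CA = [HCO3⁻] + 2[CO3²⁻] = (α₁ + 2α₂)·DIC
At pH 7.86: [H⁺]/K1 = 10^-1.72 = 0.019055, K2/[H⁺] = 10^-1.22 = 0.060256
α₁ = 1/(1 + 0.019055 + 0.060256) = 1/1.0793 = 0.9265; α₂ = α₁·K2/[H⁺] = 0.05583
α₁ + 2α₂ = 1.0382
DIC = CA / (α₁ + 2α₂) = 9.17 / 1.0382 = 8.83 mmol/kg

DIC = 8.83 mmol/kg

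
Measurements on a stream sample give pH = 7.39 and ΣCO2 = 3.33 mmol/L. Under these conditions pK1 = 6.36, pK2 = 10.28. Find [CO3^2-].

α₂ = 1 / (1 + [H⁺]/K2 + [H⁺]²/(K1K2)) = 1 / (1 + 10^+2.89 + 10^+1.86)
   = 1 / (1 + 776.25 + 72.444) = 1/849.69 = 0.001177
[CO3²⁻] = α₂ × DIC = 0.001177 × 3.33 = 0.00392 mmol/L = 3.92 μmol/L

[CO3²⁻] = 3.92 μmol/L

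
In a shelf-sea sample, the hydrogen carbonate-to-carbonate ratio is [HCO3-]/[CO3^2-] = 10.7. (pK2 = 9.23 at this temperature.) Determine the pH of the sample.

From K2 = [H⁺][CO3^2-]/[HCO3-]:  pH = pK2 − log₁₀([HCO3-]/[CO3^2-])
log₁₀(10.7) = +1.029
pH = 9.23 − (+1.029) = 8.20

pH = 8.20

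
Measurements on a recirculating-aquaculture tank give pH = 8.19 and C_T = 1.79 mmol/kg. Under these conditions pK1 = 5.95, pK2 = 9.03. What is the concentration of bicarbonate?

α₁ = 1 / (1 + [H⁺]/K1 + K2/[H⁺]) = 1 / (1 + 10^-2.24 + 10^-0.84)
   = 1 / (1 + 0.0057544 + 0.14454) = 1/1.1503 = 0.8693
[HCO3⁻] = α₁ × DIC = 0.8693 × 1.79 = 1.56 mmol/kg

[HCO3⁻] = 1.56 mmol/kg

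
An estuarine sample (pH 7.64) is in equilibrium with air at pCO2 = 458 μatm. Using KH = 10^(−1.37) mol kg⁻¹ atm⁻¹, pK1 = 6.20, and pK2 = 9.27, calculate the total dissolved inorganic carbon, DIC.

[CO2*] = KH · pCO2 = 10^(−1.37) × 458×10^-6 = 1.954×10^-5 mol/kg
α₀ = 1/(1 + K1/[H⁺] + K1K2/[H⁺]²) = 1/(1 + 10^+1.44 + 10^-0.19) = 0.03426
DIC = [CO2*]/α₀ = 1.954×10^-5 / 0.03426 = 0.570 mmol/kg

DIC = 0.570 mmol/kg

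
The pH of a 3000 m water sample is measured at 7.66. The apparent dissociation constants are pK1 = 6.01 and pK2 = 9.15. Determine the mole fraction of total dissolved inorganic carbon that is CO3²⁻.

α₂ = 0.0307

α₂ = 1 / (1 + [H⁺]/K2 + [H⁺]²/(K1K2)) = 1 / (1 + 10^+1.49 + 10^-0.16)
   = 1 / (1 + 30.903 + 0.69183) = 1/32.595 = 0.03068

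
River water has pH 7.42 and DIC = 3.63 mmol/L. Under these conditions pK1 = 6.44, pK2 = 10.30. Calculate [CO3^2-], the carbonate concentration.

[CO3²⁻] = 4.33 μmol/L

α₂ = 1 / (1 + [H⁺]/K2 + [H⁺]²/(K1K2)) = 1 / (1 + 10^+2.88 + 10^+1.90)
   = 1 / (1 + 758.58 + 79.433) = 1/839.01 = 0.001192
[CO3²⁻] = α₂ × DIC = 0.001192 × 3.63 = 0.00433 mmol/L = 4.33 μmol/L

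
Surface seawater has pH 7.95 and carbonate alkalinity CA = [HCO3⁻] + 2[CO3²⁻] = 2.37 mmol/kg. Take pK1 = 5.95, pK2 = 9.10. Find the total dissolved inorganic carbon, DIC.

CA = [HCO3⁻] + 2[CO3²⁻] = (α₁ + 2α₂)·DIC
At pH 7.95: [H⁺]/K1 = 10^-2.00 = 0.010000, K2/[H⁺] = 10^-1.15 = 0.070795
α₁ = 1/(1 + 0.010000 + 0.070795) = 1/1.0808 = 0.9252; α₂ = α₁·K2/[H⁺] = 0.06550
α₁ + 2α₂ = 1.0562
DIC = CA / (α₁ + 2α₂) = 2.37 / 1.0562 = 2.24 mmol/kg

DIC = 2.24 mmol/kg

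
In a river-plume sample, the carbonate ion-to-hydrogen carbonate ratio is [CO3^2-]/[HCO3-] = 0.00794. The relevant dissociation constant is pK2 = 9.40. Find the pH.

From K2 = [H⁺][CO3^2-]/[HCO3-]:  pH = pK2 + log₁₀([CO3^2-]/[HCO3-])
log₁₀(0.00794) = -2.100
pH = 9.40 + (-2.100) = 7.30

pH = 7.30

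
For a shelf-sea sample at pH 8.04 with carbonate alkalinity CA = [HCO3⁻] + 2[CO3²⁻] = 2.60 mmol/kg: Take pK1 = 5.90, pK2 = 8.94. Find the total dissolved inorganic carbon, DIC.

CA = [HCO3⁻] + 2[CO3²⁻] = (α₁ + 2α₂)·DIC
At pH 8.04: [H⁺]/K1 = 10^-2.14 = 0.0072444, K2/[H⁺] = 10^-0.90 = 0.12589
α₁ = 1/(1 + 0.0072444 + 0.12589) = 1/1.1331 = 0.8825; α₂ = α₁·K2/[H⁺] = 0.1111
α₁ + 2α₂ = 1.1047
DIC = CA / (α₁ + 2α₂) = 2.60 / 1.1047 = 2.35 mmol/kg

DIC = 2.35 mmol/kg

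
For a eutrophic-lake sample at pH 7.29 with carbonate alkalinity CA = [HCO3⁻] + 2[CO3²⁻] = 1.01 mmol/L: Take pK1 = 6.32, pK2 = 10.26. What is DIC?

DIC = 1.12 mmol/L

CA = [HCO3⁻] + 2[CO3²⁻] = (α₁ + 2α₂)·DIC
At pH 7.29: [H⁺]/K1 = 10^-0.97 = 0.10715, K2/[H⁺] = 10^-2.97 = 0.0010715
α₁ = 1/(1 + 0.10715 + 0.0010715) = 1/1.1082 = 0.9023; α₂ = α₁·K2/[H⁺] = 0.0009669
α₁ + 2α₂ = 0.9043
DIC = CA / (α₁ + 2α₂) = 1.01 / 0.9043 = 1.12 mmol/L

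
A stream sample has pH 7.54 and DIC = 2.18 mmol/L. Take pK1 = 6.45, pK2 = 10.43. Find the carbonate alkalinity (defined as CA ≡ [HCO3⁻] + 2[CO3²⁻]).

CA = 2.02 mmol/L

CA = [HCO3⁻] + 2[CO3²⁻] = (α₁ + 2α₂)·DIC
At pH 7.54: [H⁺]/K1 = 10^-1.09 = 0.081283, K2/[H⁺] = 10^-2.89 = 0.0012882
α₁ = 1/(1 + 0.081283 + 0.0012882) = 1/1.0826 = 0.9237; α₂ = α₁·K2/[H⁺] = 0.001190
α₁ + 2α₂ = 0.9261
CA = 0.9261 × 2.18 = 2.02 mmol/L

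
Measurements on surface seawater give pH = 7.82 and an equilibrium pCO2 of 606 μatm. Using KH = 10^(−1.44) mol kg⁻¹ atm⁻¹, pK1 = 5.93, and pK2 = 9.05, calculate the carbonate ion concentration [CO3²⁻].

[CO3²⁻] = 0.101 mmol/kg

[CO2*] = KH · pCO2 = 10^(−1.44) × 606×10^-6 = 2.200×10^-5 mol/kg
α₀ = 1/(1 + K1/[H⁺] + K1K2/[H⁺]²) = 1/(1 + 10^+1.89 + 10^+0.66) = 0.01202
DIC = [CO2*]/α₀ = 2.200×10^-5 / 0.01202 = 1.831 mmol/kg
[CO3²⁻] = α₂·DIC; α₂ = 0.05494, so [CO3²⁻] = 0.05494 × 1.831 = 0.101 mmol/kg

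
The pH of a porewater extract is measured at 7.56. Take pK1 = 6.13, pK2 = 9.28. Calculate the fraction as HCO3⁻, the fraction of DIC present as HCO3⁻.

α₁ = 1 / (1 + [H⁺]/K1 + K2/[H⁺]) = 1 / (1 + 10^-1.43 + 10^-1.72)
   = 1 / (1 + 0.037154 + 0.019055) = 1/1.0562 = 0.9468

α₁ = 0.947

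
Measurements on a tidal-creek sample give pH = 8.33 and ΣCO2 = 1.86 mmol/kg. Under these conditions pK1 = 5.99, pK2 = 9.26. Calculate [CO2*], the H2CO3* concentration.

[CO2*] = 7.58 μmol/kg

α₀ = 1 / (1 + K1/[H⁺] + K1K2/[H⁺]²) = 1 / (1 + 10^+2.34 + 10^+1.41)
   = 1 / (1 + 218.78 + 25.704) = 1/245.48 = 0.004074
[CO2*] = α₀ × DIC = 0.004074 × 1.86 = 0.00758 mmol/kg = 7.58 μmol/kg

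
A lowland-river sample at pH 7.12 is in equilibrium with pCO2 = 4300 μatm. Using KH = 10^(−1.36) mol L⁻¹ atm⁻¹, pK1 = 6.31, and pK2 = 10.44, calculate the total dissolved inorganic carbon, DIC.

DIC = 1.40 mmol/L

[CO2*] = KH · pCO2 = 10^(−1.36) × 4300×10^-6 = 1.877×10^-4 mol/L
α₀ = 1/(1 + K1/[H⁺] + K1K2/[H⁺]²) = 1/(1 + 10^+0.81 + 10^-2.51) = 0.1341
DIC = [CO2*]/α₀ = 1.877×10^-4 / 0.1341 = 1.40 mmol/L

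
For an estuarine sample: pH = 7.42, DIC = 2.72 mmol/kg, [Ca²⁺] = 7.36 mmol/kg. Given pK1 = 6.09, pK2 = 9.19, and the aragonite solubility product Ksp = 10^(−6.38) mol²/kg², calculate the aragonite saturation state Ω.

α₂ = 1 / (1 + [H⁺]/K2 + [H⁺]²/(K1K2)) = 1 / (1 + 10^+1.77 + 10^+0.44)
   = 1 / (1 + 58.884 + 2.7542) = 1/62.639 = 0.01596
[CO3²⁻] = α₂ × DIC = 0.01596 × 2.72 = 0.04342 mmol/kg
Ksp = 10^(−6.38) = 4.169×10^-7
Ω = [Ca²⁺][CO3²⁻]/Ksp = (7.36×10^-3)(4.342×10^-5) / 4.169×10^-7 = 0.767

Ω = 0.767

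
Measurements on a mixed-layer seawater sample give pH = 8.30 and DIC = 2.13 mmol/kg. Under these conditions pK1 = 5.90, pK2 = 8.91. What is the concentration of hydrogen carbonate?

α₁ = 1 / (1 + [H⁺]/K1 + K2/[H⁺]) = 1 / (1 + 10^-2.40 + 10^-0.61)
   = 1 / (1 + 0.0039811 + 0.24547) = 1/1.2495 = 0.8004
[HCO3⁻] = α₁ × DIC = 0.8004 × 2.13 = 1.70 mmol/kg

[HCO3⁻] = 1.70 mmol/kg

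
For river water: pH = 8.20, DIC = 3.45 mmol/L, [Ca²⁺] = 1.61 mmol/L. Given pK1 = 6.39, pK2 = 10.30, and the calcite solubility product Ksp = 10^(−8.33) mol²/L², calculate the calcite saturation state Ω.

Ω = 9.22

α₂ = 1 / (1 + [H⁺]/K2 + [H⁺]²/(K1K2)) = 1 / (1 + 10^+2.10 + 10^+0.29)
   = 1 / (1 + 125.89 + 1.9498) = 1/128.84 = 0.007761
[CO3²⁻] = α₂ × DIC = 0.007761 × 3.45 = 0.02678 mmol/L
Ksp = 10^(−8.33) = 4.677×10^-9
Ω = [Ca²⁺][CO3²⁻]/Ksp = (1.61×10^-3)(2.678×10^-5) / 4.677×10^-9 = 9.22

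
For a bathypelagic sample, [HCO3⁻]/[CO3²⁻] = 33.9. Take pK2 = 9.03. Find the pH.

pH = 7.50

From K2 = [H⁺][CO3²⁻]/[HCO3⁻]:  pH = pK2 − log₁₀([HCO3⁻]/[CO3²⁻])
log₁₀(33.9) = +1.530
pH = 9.03 − (+1.530) = 7.50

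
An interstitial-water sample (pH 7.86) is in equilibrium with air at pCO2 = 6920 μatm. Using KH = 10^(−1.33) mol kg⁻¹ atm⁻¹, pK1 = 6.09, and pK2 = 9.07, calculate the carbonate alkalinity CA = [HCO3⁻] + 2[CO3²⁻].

CA = 21.4 mmol/kg

[CO2*] = KH · pCO2 = 10^(−1.33) × 6920×10^-6 = 3.237×10^-4 mol/kg
α₀ = 1/(1 + K1/[H⁺] + K1K2/[H⁺]²) = 1/(1 + 10^+1.77 + 10^+0.56) = 0.01574
DIC = [CO2*]/α₀ = 3.237×10^-4 / 0.01574 = 20.56 mmol/kg
CA = (α₁ + 2α₂)·DIC = (0.9271 + 2×0.05716) × 20.56 = 21.4 mmol/kg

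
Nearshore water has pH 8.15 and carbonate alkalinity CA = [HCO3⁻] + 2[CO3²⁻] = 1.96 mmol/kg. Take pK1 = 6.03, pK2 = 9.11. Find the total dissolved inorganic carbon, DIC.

CA = [HCO3⁻] + 2[CO3²⁻] = (α₁ + 2α₂)·DIC
At pH 8.15: [H⁺]/K1 = 10^-2.12 = 0.0075858, K2/[H⁺] = 10^-0.96 = 0.10965
α₁ = 1/(1 + 0.0075858 + 0.10965) = 1/1.1172 = 0.8951; α₂ = α₁·K2/[H⁺] = 0.09814
α₁ + 2α₂ = 1.0914
DIC = CA / (α₁ + 2α₂) = 1.96 / 1.0914 = 1.80 mmol/kg

DIC = 1.80 mmol/kg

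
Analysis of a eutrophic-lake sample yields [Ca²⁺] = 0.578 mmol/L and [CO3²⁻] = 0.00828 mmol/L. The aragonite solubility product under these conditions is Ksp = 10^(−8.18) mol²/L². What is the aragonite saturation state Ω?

Ω = 0.724

Ksp = 10^(−8.18) = 6.607×10^-9
Ω = [Ca²⁺][CO3²⁻]/Ksp = (0.578×10^-3)(0.00828×10^-3) / 6.607×10^-9 = 0.724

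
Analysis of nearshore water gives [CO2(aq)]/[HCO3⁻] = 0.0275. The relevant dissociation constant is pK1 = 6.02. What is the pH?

pH = 7.58

From K1 = [H⁺][HCO3⁻]/[CO2(aq)]:  pH = pK1 − log₁₀([CO2(aq)]/[HCO3⁻])
log₁₀(0.0275) = -1.561
pH = 6.02 − (-1.561) = 7.58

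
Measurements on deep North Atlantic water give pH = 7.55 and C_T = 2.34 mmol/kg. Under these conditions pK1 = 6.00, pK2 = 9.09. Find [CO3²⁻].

α₂ = 1 / (1 + [H⁺]/K2 + [H⁺]²/(K1K2)) = 1 / (1 + 10^+1.54 + 10^-0.01)
   = 1 / (1 + 34.674 + 0.97724) = 1/36.651 = 0.02728
[CO3²⁻] = α₂ × DIC = 0.02728 × 2.34 = 0.0638 mmol/kg

[CO3²⁻] = 0.0638 mmol/kg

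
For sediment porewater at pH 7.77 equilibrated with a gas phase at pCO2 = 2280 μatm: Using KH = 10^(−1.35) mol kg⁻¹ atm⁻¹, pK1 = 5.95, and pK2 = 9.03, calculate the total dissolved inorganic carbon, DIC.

DIC = 7.20 mmol/kg

[CO2*] = KH · pCO2 = 10^(−1.35) × 2280×10^-6 = 1.018×10^-4 mol/kg
α₀ = 1/(1 + K1/[H⁺] + K1K2/[H⁺]²) = 1/(1 + 10^+1.82 + 10^+0.56) = 0.01414
DIC = [CO2*]/α₀ = 1.018×10^-4 / 0.01414 = 7.20 mmol/kg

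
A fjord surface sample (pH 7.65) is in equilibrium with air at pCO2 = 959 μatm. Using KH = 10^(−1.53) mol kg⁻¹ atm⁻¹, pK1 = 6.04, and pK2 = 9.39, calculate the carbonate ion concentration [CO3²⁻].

[CO2*] = KH · pCO2 = 10^(−1.53) × 959×10^-6 = 2.830×10^-5 mol/kg
α₀ = 1/(1 + K1/[H⁺] + K1K2/[H⁺]²) = 1/(1 + 10^+1.61 + 10^-0.13) = 0.02354
DIC = [CO2*]/α₀ = 2.830×10^-5 / 0.02354 = 1.202 mmol/kg
[CO3²⁻] = α₂·DIC; α₂ = 0.01745, so [CO3²⁻] = 0.01745 × 1.202 = 0.0210 mmol/kg

[CO3²⁻] = 0.0210 mmol/kg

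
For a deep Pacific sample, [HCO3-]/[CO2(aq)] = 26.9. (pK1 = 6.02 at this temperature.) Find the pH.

pH = 7.45

From K1 = [H⁺][HCO3-]/[CO2(aq)]:  pH = pK1 + log₁₀([HCO3-]/[CO2(aq)])
log₁₀(26.9) = +1.430
pH = 6.02 + (+1.430) = 7.45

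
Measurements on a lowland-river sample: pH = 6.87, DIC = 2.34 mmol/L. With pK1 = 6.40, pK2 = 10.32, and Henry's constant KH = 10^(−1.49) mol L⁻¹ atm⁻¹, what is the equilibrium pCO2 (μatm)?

pCO2 = 1.83×10^4 μatm

α₀ = 1 / (1 + K1/[H⁺] + K1K2/[H⁺]²) = 1 / (1 + 10^+0.47 + 10^-2.98)
   = 1 / (1 + 2.9512 + 0.0010471) = 1/3.9523 = 0.2530
[CO2*] = α₀ × DIC = 0.2530 × 2.34 = 0.5921 mmol/L
pCO2 = [CO2*]/KH = 5.921×10^-4 / 3.236×10^-2 = 1.83×10^4 μatm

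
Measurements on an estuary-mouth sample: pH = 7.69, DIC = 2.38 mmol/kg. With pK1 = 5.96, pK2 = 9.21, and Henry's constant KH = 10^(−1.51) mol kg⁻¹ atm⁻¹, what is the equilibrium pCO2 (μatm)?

α₀ = 1 / (1 + K1/[H⁺] + K1K2/[H⁺]²) = 1 / (1 + 10^+1.73 + 10^+0.21)
   = 1 / (1 + 53.703 + 1.6218) = 1/56.325 = 0.01775
[CO2*] = α₀ × DIC = 0.01775 × 2.38 = 0.04225 mmol/kg
pCO2 = [CO2*]/KH = 4.225×10^-5 / 3.090×10^-2 = 1370 μatm

pCO2 = 1370 μatm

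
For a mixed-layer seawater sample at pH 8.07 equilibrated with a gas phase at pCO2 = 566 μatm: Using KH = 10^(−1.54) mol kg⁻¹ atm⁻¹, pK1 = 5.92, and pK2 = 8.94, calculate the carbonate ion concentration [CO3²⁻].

[CO2*] = KH · pCO2 = 10^(−1.54) × 566×10^-6 = 1.632×10^-5 mol/kg
α₀ = 1/(1 + K1/[H⁺] + K1K2/[H⁺]²) = 1/(1 + 10^+2.15 + 10^+1.28) = 0.006199
DIC = [CO2*]/α₀ = 1.632×10^-5 / 0.006199 = 2.633 mmol/kg
[CO3²⁻] = α₂·DIC; α₂ = 0.1181, so [CO3²⁻] = 0.1181 × 2.633 = 0.311 mmol/kg

[CO3²⁻] = 0.311 mmol/kg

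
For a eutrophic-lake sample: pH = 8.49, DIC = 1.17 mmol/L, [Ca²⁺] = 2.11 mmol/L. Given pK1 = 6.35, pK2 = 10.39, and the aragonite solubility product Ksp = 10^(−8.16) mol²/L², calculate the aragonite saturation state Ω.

Ω = 4.40

α₂ = 1 / (1 + [H⁺]/K2 + [H⁺]²/(K1K2)) = 1 / (1 + 10^+1.90 + 10^-0.24)
   = 1 / (1 + 79.433 + 0.57544) = 1/81.008 = 0.01234
[CO3²⁻] = α₂ × DIC = 0.01234 × 1.17 = 0.01444 mmol/L = 14.44 μmol/L
Ksp = 10^(−8.16) = 6.918×10^-9
Ω = [Ca²⁺][CO3²⁻]/Ksp = (2.11×10^-3)(1.444×10^-5) / 6.918×10^-9 = 4.40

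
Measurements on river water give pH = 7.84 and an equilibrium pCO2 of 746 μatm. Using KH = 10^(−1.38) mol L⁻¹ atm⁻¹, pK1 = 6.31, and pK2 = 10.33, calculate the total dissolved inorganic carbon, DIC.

[CO2*] = KH · pCO2 = 10^(−1.38) × 746×10^-6 = 3.110×10^-5 mol/L
α₀ = 1/(1 + K1/[H⁺] + K1K2/[H⁺]²) = 1/(1 + 10^+1.53 + 10^-0.96) = 0.02858
DIC = [CO2*]/α₀ = 3.110×10^-5 / 0.02858 = 1.09 mmol/L

DIC = 1.09 mmol/L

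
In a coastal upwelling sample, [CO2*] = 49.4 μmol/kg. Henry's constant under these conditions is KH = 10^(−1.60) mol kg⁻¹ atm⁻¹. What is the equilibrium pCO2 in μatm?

pCO2 = 1970 μatm

KH = 10^(−1.60) = 2.512×10^-2 mol kg⁻¹ atm⁻¹
pCO2 = [CO2*]/KH = 49.4×10^-6 / 2.512×10^-2 = 1.97×10^-3 atm = 1970 μatm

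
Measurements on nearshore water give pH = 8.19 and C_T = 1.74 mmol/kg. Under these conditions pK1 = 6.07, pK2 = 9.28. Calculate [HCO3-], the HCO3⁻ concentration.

[HCO3⁻] = 1.60 mmol/kg

α₁ = 1 / (1 + [H⁺]/K1 + K2/[H⁺]) = 1 / (1 + 10^-2.12 + 10^-1.09)
   = 1 / (1 + 0.0075858 + 0.081283) = 1/1.0889 = 0.9184
[HCO3⁻] = α₁ × DIC = 0.9184 × 1.74 = 1.60 mmol/kg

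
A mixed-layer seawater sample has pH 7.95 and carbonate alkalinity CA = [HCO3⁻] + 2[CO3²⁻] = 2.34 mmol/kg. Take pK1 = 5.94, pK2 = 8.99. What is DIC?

CA = [HCO3⁻] + 2[CO3²⁻] = (α₁ + 2α₂)·DIC
At pH 7.95: [H⁺]/K1 = 10^-2.01 = 0.0097724, K2/[H⁺] = 10^-1.04 = 0.091201
α₁ = 1/(1 + 0.0097724 + 0.091201) = 1/1.1010 = 0.9083; α₂ = α₁·K2/[H⁺] = 0.08284
α₁ + 2α₂ = 1.0740
DIC = CA / (α₁ + 2α₂) = 2.34 / 1.0740 = 2.18 mmol/kg

DIC = 2.18 mmol/kg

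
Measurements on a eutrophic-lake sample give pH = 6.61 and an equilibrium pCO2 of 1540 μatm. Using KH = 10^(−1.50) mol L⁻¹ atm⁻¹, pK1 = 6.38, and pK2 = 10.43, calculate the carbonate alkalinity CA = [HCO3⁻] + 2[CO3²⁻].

[CO2*] = KH · pCO2 = 10^(−1.50) × 1540×10^-6 = 4.870×10^-5 mol/L
α₀ = 1/(1 + K1/[H⁺] + K1K2/[H⁺]²) = 1/(1 + 10^+0.23 + 10^-3.59) = 0.3706
DIC = [CO2*]/α₀ = 4.870×10^-5 / 0.3706 = 0.1314 mmol/L
CA = (α₁ + 2α₂)·DIC = (0.6293 + 2×9.525×10^-5) × 0.1314 = 0.0827 mmol/L

CA = 0.0827 mmol/L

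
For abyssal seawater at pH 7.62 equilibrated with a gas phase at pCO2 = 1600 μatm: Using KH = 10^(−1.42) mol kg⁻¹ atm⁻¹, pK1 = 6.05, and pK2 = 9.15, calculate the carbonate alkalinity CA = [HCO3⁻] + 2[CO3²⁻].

[CO2*] = KH · pCO2 = 10^(−1.42) × 1600×10^-6 = 6.083×10^-5 mol/kg
α₀ = 1/(1 + K1/[H⁺] + K1K2/[H⁺]²) = 1/(1 + 10^+1.57 + 10^+0.04) = 0.02548
DIC = [CO2*]/α₀ = 6.083×10^-5 / 0.02548 = 2.388 mmol/kg
CA = (α₁ + 2α₂)·DIC = (0.9466 + 2×0.02794) × 2.388 = 2.39 mmol/kg

CA = 2.39 mmol/kg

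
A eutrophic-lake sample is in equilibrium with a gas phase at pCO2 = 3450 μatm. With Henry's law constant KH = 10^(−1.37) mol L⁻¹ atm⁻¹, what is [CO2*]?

KH = 10^(−1.37) = 4.266×10^-2 mol L⁻¹ atm⁻¹
[CO2*] = KH · pCO2 = 4.266×10^-2 × 3450×10^-6 atm = 1.47×10^-4 mol/L

[CO2*] = 147 μmol/L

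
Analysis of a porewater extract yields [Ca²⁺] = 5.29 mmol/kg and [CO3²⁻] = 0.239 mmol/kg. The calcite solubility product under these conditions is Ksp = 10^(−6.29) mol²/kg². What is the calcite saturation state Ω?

Ksp = 10^(−6.29) = 5.129×10^-7
Ω = [Ca²⁺][CO3²⁻]/Ksp = (5.29×10^-3)(0.239×10^-3) / 5.129×10^-7 = 2.47

Ω = 2.47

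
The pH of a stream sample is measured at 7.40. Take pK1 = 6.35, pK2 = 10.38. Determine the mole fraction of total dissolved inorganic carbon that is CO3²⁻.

α₂ = 1 / (1 + [H⁺]/K2 + [H⁺]²/(K1K2)) = 1 / (1 + 10^+2.98 + 10^+1.93)
   = 1 / (1 + 954.99 + 85.114) = 1/1041.1 = 0.0009605

α₂ = 0.000961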